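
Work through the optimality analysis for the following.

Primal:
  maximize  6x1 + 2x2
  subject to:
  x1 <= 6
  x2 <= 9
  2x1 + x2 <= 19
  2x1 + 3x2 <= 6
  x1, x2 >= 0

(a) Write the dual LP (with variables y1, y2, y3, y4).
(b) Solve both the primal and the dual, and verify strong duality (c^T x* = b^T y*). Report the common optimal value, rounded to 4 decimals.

The standard primal-dual pair for 'max c^T x s.t. A x <= b, x >= 0' is:
  Dual:  min b^T y  s.t.  A^T y >= c,  y >= 0.

So the dual LP is:
  minimize  6y1 + 9y2 + 19y3 + 6y4
  subject to:
    y1 + 2y3 + 2y4 >= 6
    y2 + y3 + 3y4 >= 2
    y1, y2, y3, y4 >= 0

Solving the primal: x* = (3, 0).
  primal value c^T x* = 18.
Solving the dual: y* = (0, 0, 0, 3).
  dual value b^T y* = 18.
Strong duality: c^T x* = b^T y*. Confirmed.

18


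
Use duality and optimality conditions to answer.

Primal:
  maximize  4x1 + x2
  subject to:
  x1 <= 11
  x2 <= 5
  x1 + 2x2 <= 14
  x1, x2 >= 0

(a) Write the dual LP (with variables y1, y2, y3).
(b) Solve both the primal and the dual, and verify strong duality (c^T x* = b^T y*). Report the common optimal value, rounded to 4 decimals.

The standard primal-dual pair for 'max c^T x s.t. A x <= b, x >= 0' is:
  Dual:  min b^T y  s.t.  A^T y >= c,  y >= 0.

So the dual LP is:
  minimize  11y1 + 5y2 + 14y3
  subject to:
    y1 + y3 >= 4
    y2 + 2y3 >= 1
    y1, y2, y3 >= 0

Solving the primal: x* = (11, 1.5).
  primal value c^T x* = 45.5.
Solving the dual: y* = (3.5, 0, 0.5).
  dual value b^T y* = 45.5.
Strong duality: c^T x* = b^T y*. Confirmed.

45.5


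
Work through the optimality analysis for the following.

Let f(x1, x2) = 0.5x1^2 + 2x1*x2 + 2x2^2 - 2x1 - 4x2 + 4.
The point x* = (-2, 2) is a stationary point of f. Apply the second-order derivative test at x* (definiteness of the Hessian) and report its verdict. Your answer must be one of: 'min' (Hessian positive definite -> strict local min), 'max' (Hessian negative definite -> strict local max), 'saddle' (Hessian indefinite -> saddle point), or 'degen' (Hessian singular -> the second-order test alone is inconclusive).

Compute the Hessian H = grad^2 f:
  H = [[1, 2], [2, 4]]
Verify stationarity: grad f(x*) = H x* + g = (0, 0).
Eigenvalues of H: 0, 5.
H has a zero eigenvalue (singular; positive semidefinite but not definite), so H is neither positive definite, negative definite, nor indefinite. The second-order test alone is inconclusive -> degen.
(Indeed, f is constant along the null direction of H through x*, so x* is not a strict local extremum.)

degen


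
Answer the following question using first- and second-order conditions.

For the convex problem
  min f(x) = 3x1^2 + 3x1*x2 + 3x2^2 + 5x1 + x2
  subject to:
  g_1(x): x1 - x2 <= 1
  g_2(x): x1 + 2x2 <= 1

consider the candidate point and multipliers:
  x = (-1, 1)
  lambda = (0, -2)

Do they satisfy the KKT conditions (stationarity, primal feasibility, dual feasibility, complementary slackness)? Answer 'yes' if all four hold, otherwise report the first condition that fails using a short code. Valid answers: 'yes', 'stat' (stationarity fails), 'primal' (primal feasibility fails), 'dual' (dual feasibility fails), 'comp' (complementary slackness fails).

Gradient of f: grad f(x) = Q x + c = (2, 4)
Constraint values g_i(x) = a_i^T x - b_i:
  g_1((-1, 1)) = -3
  g_2((-1, 1)) = 0
Stationarity residual: grad f(x) + sum_i lambda_i a_i = (0, 0)
  -> stationarity OK
Primal feasibility (all g_i <= 0): OK
Dual feasibility (all lambda_i >= 0): FAILS
Complementary slackness (lambda_i * g_i(x) = 0 for all i): OK

Verdict: the first failing condition is dual_feasibility -> dual.

dual


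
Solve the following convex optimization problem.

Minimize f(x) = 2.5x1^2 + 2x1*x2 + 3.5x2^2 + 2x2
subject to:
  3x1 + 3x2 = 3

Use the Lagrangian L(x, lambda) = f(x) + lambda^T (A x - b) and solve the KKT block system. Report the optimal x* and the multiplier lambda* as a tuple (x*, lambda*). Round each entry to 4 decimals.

Form the Lagrangian:
  L(x, lambda) = (1/2) x^T Q x + c^T x + lambda^T (A x - b)
Stationarity (grad_x L = 0): Q x + c + A^T lambda = 0.
Primal feasibility: A x = b.

This gives the KKT block system:
  [ Q   A^T ] [ x     ]   [-c ]
  [ A    0  ] [ lambda ] = [ b ]

Solving the linear system:
  x*      = (0.875, 0.125)
  lambda* = (-1.5417)
  f(x*)   = 2.4375

x* = (0.875, 0.125), lambda* = (-1.5417)


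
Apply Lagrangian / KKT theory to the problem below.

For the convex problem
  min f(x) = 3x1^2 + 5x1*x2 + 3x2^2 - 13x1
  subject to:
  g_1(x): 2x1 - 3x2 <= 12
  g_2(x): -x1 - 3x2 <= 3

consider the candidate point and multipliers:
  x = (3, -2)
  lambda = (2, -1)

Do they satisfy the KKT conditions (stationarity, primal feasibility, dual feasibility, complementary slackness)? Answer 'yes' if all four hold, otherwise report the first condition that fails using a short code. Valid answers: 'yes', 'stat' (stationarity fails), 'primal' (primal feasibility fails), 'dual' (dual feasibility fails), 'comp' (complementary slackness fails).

Gradient of f: grad f(x) = Q x + c = (-5, 3)
Constraint values g_i(x) = a_i^T x - b_i:
  g_1((3, -2)) = 0
  g_2((3, -2)) = 0
Stationarity residual: grad f(x) + sum_i lambda_i a_i = (0, 0)
  -> stationarity OK
Primal feasibility (all g_i <= 0): OK
Dual feasibility (all lambda_i >= 0): FAILS
Complementary slackness (lambda_i * g_i(x) = 0 for all i): OK

Verdict: the first failing condition is dual_feasibility -> dual.

dual


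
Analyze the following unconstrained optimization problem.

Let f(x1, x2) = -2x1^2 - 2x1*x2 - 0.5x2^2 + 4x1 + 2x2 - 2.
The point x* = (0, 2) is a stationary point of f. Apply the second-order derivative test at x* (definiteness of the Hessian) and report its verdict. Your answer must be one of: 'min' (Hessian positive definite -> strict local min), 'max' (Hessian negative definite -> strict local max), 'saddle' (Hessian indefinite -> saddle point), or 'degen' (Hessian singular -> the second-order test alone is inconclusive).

Compute the Hessian H = grad^2 f:
  H = [[-4, -2], [-2, -1]]
Verify stationarity: grad f(x*) = H x* + g = (0, 0).
Eigenvalues of H: -5, 0.
H has a zero eigenvalue (singular; negative semidefinite but not definite), so H is neither positive definite, negative definite, nor indefinite. The second-order test alone is inconclusive -> degen.
(Indeed, f is constant along the null direction of H through x*, so x* is not a strict local extremum.)

degen


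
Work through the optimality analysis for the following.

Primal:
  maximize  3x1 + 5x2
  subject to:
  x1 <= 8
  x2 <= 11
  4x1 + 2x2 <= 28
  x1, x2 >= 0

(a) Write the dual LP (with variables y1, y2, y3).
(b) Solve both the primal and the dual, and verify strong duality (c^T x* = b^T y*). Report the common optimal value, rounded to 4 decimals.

The standard primal-dual pair for 'max c^T x s.t. A x <= b, x >= 0' is:
  Dual:  min b^T y  s.t.  A^T y >= c,  y >= 0.

So the dual LP is:
  minimize  8y1 + 11y2 + 28y3
  subject to:
    y1 + 4y3 >= 3
    y2 + 2y3 >= 5
    y1, y2, y3 >= 0

Solving the primal: x* = (1.5, 11).
  primal value c^T x* = 59.5.
Solving the dual: y* = (0, 3.5, 0.75).
  dual value b^T y* = 59.5.
Strong duality: c^T x* = b^T y*. Confirmed.

59.5


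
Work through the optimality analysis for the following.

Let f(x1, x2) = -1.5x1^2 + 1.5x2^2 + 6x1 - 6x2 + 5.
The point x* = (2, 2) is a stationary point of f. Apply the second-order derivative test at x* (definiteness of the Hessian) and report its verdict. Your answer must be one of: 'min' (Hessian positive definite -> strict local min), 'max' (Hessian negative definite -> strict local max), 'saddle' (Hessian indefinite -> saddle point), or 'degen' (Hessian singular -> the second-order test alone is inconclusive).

Compute the Hessian H = grad^2 f:
  H = [[-3, 0], [0, 3]]
Verify stationarity: grad f(x*) = H x* + g = (0, 0).
Eigenvalues of H: -3, 3.
Eigenvalues have mixed signs, so H is indefinite -> x* is a saddle point.

saddle


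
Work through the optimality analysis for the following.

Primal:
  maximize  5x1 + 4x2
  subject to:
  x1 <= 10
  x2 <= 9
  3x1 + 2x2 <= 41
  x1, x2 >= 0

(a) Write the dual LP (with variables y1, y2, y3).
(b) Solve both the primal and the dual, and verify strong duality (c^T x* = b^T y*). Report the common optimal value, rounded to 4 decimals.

The standard primal-dual pair for 'max c^T x s.t. A x <= b, x >= 0' is:
  Dual:  min b^T y  s.t.  A^T y >= c,  y >= 0.

So the dual LP is:
  minimize  10y1 + 9y2 + 41y3
  subject to:
    y1 + 3y3 >= 5
    y2 + 2y3 >= 4
    y1, y2, y3 >= 0

Solving the primal: x* = (7.6667, 9).
  primal value c^T x* = 74.3333.
Solving the dual: y* = (0, 0.6667, 1.6667).
  dual value b^T y* = 74.3333.
Strong duality: c^T x* = b^T y*. Confirmed.

74.3333


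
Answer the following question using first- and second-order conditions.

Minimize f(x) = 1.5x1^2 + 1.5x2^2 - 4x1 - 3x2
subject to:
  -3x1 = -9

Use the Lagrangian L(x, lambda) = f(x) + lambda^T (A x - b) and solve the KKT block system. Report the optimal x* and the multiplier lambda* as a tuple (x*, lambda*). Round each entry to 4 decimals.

Form the Lagrangian:
  L(x, lambda) = (1/2) x^T Q x + c^T x + lambda^T (A x - b)
Stationarity (grad_x L = 0): Q x + c + A^T lambda = 0.
Primal feasibility: A x = b.

This gives the KKT block system:
  [ Q   A^T ] [ x     ]   [-c ]
  [ A    0  ] [ lambda ] = [ b ]

Solving the linear system:
  x*      = (3, 1)
  lambda* = (1.6667)
  f(x*)   = 0

x* = (3, 1), lambda* = (1.6667)


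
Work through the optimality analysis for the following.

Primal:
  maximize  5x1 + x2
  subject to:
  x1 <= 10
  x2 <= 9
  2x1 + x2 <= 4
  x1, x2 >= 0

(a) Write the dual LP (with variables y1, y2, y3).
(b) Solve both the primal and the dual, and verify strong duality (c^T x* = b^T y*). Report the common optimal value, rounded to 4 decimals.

The standard primal-dual pair for 'max c^T x s.t. A x <= b, x >= 0' is:
  Dual:  min b^T y  s.t.  A^T y >= c,  y >= 0.

So the dual LP is:
  minimize  10y1 + 9y2 + 4y3
  subject to:
    y1 + 2y3 >= 5
    y2 + y3 >= 1
    y1, y2, y3 >= 0

Solving the primal: x* = (2, 0).
  primal value c^T x* = 10.
Solving the dual: y* = (0, 0, 2.5).
  dual value b^T y* = 10.
Strong duality: c^T x* = b^T y*. Confirmed.

10


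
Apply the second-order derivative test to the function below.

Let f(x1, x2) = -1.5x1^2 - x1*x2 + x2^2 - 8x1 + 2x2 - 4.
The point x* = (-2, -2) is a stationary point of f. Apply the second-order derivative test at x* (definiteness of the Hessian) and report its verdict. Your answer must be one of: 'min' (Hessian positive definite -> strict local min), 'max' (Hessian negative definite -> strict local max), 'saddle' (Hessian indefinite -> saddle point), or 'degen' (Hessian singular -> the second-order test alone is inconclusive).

Compute the Hessian H = grad^2 f:
  H = [[-3, -1], [-1, 2]]
Verify stationarity: grad f(x*) = H x* + g = (0, 0).
Eigenvalues of H: -3.1926, 2.1926.
Eigenvalues have mixed signs, so H is indefinite -> x* is a saddle point.

saddle


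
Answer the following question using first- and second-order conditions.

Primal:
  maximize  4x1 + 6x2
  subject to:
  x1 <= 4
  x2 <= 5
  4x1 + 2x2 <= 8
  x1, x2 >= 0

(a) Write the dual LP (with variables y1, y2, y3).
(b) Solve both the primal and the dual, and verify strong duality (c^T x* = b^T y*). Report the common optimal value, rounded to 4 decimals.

The standard primal-dual pair for 'max c^T x s.t. A x <= b, x >= 0' is:
  Dual:  min b^T y  s.t.  A^T y >= c,  y >= 0.

So the dual LP is:
  minimize  4y1 + 5y2 + 8y3
  subject to:
    y1 + 4y3 >= 4
    y2 + 2y3 >= 6
    y1, y2, y3 >= 0

Solving the primal: x* = (0, 4).
  primal value c^T x* = 24.
Solving the dual: y* = (0, 0, 3).
  dual value b^T y* = 24.
Strong duality: c^T x* = b^T y*. Confirmed.

24


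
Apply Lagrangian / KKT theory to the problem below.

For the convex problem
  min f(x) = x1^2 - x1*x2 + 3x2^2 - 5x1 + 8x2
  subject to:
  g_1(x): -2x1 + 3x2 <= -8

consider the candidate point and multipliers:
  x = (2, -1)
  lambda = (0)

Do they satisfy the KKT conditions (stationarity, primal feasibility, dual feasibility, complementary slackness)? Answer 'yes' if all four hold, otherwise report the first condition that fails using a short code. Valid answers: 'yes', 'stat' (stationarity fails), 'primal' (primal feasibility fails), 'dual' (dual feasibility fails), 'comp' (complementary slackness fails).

Gradient of f: grad f(x) = Q x + c = (0, 0)
Constraint values g_i(x) = a_i^T x - b_i:
  g_1((2, -1)) = 1
Stationarity residual: grad f(x) + sum_i lambda_i a_i = (0, 0)
  -> stationarity OK
Primal feasibility (all g_i <= 0): FAILS
Dual feasibility (all lambda_i >= 0): OK
Complementary slackness (lambda_i * g_i(x) = 0 for all i): OK

Verdict: the first failing condition is primal_feasibility -> primal.

primal


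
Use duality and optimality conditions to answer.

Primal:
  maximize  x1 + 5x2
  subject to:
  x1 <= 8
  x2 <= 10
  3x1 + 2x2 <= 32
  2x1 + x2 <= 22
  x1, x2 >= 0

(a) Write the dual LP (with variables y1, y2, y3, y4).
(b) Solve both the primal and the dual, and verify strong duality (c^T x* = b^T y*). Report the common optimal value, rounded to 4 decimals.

The standard primal-dual pair for 'max c^T x s.t. A x <= b, x >= 0' is:
  Dual:  min b^T y  s.t.  A^T y >= c,  y >= 0.

So the dual LP is:
  minimize  8y1 + 10y2 + 32y3 + 22y4
  subject to:
    y1 + 3y3 + 2y4 >= 1
    y2 + 2y3 + y4 >= 5
    y1, y2, y3, y4 >= 0

Solving the primal: x* = (4, 10).
  primal value c^T x* = 54.
Solving the dual: y* = (0, 4.3333, 0.3333, 0).
  dual value b^T y* = 54.
Strong duality: c^T x* = b^T y*. Confirmed.

54


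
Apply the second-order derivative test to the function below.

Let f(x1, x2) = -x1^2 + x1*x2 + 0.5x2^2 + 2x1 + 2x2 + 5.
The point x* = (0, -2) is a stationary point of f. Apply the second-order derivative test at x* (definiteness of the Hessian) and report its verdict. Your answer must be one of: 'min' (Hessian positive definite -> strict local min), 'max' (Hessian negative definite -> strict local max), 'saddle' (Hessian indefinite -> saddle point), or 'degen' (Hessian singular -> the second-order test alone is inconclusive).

Compute the Hessian H = grad^2 f:
  H = [[-2, 1], [1, 1]]
Verify stationarity: grad f(x*) = H x* + g = (0, 0).
Eigenvalues of H: -2.3028, 1.3028.
Eigenvalues have mixed signs, so H is indefinite -> x* is a saddle point.

saddle


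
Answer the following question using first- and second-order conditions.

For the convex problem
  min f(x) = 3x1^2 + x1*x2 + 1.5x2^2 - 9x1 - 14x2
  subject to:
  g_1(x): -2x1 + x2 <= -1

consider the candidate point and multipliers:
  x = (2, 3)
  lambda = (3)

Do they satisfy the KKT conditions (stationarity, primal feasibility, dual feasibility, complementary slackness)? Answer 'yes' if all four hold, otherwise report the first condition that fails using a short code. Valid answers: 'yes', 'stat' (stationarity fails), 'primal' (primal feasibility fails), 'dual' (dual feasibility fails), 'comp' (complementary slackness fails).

Gradient of f: grad f(x) = Q x + c = (6, -3)
Constraint values g_i(x) = a_i^T x - b_i:
  g_1((2, 3)) = 0
Stationarity residual: grad f(x) + sum_i lambda_i a_i = (0, 0)
  -> stationarity OK
Primal feasibility (all g_i <= 0): OK
Dual feasibility (all lambda_i >= 0): OK
Complementary slackness (lambda_i * g_i(x) = 0 for all i): OK

Verdict: yes, KKT holds.

yes


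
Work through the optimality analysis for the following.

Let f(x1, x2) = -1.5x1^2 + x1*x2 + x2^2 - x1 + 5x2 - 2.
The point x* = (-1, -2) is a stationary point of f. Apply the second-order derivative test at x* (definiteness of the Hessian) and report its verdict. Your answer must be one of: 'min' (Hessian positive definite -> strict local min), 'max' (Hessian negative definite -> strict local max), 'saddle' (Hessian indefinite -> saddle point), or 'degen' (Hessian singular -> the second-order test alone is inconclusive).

Compute the Hessian H = grad^2 f:
  H = [[-3, 1], [1, 2]]
Verify stationarity: grad f(x*) = H x* + g = (0, 0).
Eigenvalues of H: -3.1926, 2.1926.
Eigenvalues have mixed signs, so H is indefinite -> x* is a saddle point.

saddle


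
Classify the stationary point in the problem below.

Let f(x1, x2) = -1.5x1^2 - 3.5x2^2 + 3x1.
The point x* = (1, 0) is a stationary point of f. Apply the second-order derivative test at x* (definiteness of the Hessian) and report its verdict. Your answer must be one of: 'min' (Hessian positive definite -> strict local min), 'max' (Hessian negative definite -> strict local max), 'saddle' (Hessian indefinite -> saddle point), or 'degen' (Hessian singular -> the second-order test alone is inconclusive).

Compute the Hessian H = grad^2 f:
  H = [[-3, 0], [0, -7]]
Verify stationarity: grad f(x*) = H x* + g = (0, 0).
Eigenvalues of H: -7, -3.
Both eigenvalues < 0, so H is negative definite -> x* is a strict local max.

max


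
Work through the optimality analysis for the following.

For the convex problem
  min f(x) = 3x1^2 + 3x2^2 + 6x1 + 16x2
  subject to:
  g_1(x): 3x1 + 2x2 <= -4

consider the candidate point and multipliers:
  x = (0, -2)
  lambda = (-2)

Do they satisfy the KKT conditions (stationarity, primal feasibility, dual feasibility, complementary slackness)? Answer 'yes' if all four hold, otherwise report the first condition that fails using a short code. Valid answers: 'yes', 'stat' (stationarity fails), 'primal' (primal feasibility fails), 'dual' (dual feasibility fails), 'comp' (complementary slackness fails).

Gradient of f: grad f(x) = Q x + c = (6, 4)
Constraint values g_i(x) = a_i^T x - b_i:
  g_1((0, -2)) = 0
Stationarity residual: grad f(x) + sum_i lambda_i a_i = (0, 0)
  -> stationarity OK
Primal feasibility (all g_i <= 0): OK
Dual feasibility (all lambda_i >= 0): FAILS
Complementary slackness (lambda_i * g_i(x) = 0 for all i): OK

Verdict: the first failing condition is dual_feasibility -> dual.

dual


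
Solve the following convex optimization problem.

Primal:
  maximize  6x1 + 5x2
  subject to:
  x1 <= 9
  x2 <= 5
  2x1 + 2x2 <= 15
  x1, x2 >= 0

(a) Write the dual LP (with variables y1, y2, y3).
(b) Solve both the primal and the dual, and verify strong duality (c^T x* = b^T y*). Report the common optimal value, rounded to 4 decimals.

The standard primal-dual pair for 'max c^T x s.t. A x <= b, x >= 0' is:
  Dual:  min b^T y  s.t.  A^T y >= c,  y >= 0.

So the dual LP is:
  minimize  9y1 + 5y2 + 15y3
  subject to:
    y1 + 2y3 >= 6
    y2 + 2y3 >= 5
    y1, y2, y3 >= 0

Solving the primal: x* = (7.5, 0).
  primal value c^T x* = 45.
Solving the dual: y* = (0, 0, 3).
  dual value b^T y* = 45.
Strong duality: c^T x* = b^T y*. Confirmed.

45


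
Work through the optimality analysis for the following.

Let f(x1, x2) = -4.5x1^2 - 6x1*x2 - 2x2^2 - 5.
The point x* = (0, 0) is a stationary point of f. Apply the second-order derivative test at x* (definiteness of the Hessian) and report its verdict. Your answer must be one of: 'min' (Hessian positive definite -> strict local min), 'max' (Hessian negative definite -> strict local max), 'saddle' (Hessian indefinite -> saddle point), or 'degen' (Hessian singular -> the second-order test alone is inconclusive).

Compute the Hessian H = grad^2 f:
  H = [[-9, -6], [-6, -4]]
Verify stationarity: grad f(x*) = H x* + g = (0, 0).
Eigenvalues of H: -13, 0.
H has a zero eigenvalue (singular; negative semidefinite but not definite), so H is neither positive definite, negative definite, nor indefinite. The second-order test alone is inconclusive -> degen.
(Indeed, f is constant along the null direction of H through x*, so x* is not a strict local extremum.)

degen


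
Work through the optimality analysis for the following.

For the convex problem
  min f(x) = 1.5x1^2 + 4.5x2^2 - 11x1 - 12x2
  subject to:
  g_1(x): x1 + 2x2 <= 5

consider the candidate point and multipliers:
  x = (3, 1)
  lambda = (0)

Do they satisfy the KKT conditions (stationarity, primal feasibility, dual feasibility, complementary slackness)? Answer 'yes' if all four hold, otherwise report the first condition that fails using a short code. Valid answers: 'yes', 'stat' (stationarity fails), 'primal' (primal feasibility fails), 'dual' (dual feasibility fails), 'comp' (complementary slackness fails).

Gradient of f: grad f(x) = Q x + c = (-2, -3)
Constraint values g_i(x) = a_i^T x - b_i:
  g_1((3, 1)) = 0
Stationarity residual: grad f(x) + sum_i lambda_i a_i = (-2, -3)
  -> stationarity FAILS
Primal feasibility (all g_i <= 0): OK
Dual feasibility (all lambda_i >= 0): OK
Complementary slackness (lambda_i * g_i(x) = 0 for all i): OK

Verdict: the first failing condition is stationarity -> stat.

stat


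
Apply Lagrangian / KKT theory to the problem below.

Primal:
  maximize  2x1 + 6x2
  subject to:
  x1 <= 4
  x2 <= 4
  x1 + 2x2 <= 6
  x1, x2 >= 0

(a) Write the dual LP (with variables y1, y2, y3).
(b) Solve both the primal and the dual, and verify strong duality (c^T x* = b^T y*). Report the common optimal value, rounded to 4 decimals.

The standard primal-dual pair for 'max c^T x s.t. A x <= b, x >= 0' is:
  Dual:  min b^T y  s.t.  A^T y >= c,  y >= 0.

So the dual LP is:
  minimize  4y1 + 4y2 + 6y3
  subject to:
    y1 + y3 >= 2
    y2 + 2y3 >= 6
    y1, y2, y3 >= 0

Solving the primal: x* = (0, 3).
  primal value c^T x* = 18.
Solving the dual: y* = (0, 0, 3).
  dual value b^T y* = 18.
Strong duality: c^T x* = b^T y*. Confirmed.

18


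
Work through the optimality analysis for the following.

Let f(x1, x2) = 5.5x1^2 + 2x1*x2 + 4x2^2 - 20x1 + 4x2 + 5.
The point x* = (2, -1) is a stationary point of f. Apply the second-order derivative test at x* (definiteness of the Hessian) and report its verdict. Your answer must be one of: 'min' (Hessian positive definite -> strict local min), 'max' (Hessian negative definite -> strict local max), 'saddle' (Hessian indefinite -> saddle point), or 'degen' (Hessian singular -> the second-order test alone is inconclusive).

Compute the Hessian H = grad^2 f:
  H = [[11, 2], [2, 8]]
Verify stationarity: grad f(x*) = H x* + g = (0, 0).
Eigenvalues of H: 7, 12.
Both eigenvalues > 0, so H is positive definite -> x* is a strict local min.

min


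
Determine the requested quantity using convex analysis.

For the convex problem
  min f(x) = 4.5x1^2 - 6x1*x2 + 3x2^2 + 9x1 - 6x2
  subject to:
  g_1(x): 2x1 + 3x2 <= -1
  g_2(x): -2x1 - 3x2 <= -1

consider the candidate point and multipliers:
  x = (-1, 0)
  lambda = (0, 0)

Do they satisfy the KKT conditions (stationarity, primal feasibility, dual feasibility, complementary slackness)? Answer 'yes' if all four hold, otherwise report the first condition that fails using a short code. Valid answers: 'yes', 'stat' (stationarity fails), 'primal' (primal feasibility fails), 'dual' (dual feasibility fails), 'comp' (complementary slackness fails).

Gradient of f: grad f(x) = Q x + c = (0, 0)
Constraint values g_i(x) = a_i^T x - b_i:
  g_1((-1, 0)) = -1
  g_2((-1, 0)) = 3
Stationarity residual: grad f(x) + sum_i lambda_i a_i = (0, 0)
  -> stationarity OK
Primal feasibility (all g_i <= 0): FAILS
Dual feasibility (all lambda_i >= 0): OK
Complementary slackness (lambda_i * g_i(x) = 0 for all i): OK

Verdict: the first failing condition is primal_feasibility -> primal.

primal


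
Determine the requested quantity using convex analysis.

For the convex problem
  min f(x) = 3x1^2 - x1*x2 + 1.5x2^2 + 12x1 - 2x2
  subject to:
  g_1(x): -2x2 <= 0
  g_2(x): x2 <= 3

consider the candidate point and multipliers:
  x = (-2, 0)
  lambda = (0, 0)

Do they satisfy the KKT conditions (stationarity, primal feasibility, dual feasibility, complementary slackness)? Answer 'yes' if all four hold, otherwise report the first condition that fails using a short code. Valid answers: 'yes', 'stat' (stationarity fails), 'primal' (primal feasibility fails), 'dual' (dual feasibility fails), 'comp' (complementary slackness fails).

Gradient of f: grad f(x) = Q x + c = (0, 0)
Constraint values g_i(x) = a_i^T x - b_i:
  g_1((-2, 0)) = 0
  g_2((-2, 0)) = -3
Stationarity residual: grad f(x) + sum_i lambda_i a_i = (0, 0)
  -> stationarity OK
Primal feasibility (all g_i <= 0): OK
Dual feasibility (all lambda_i >= 0): OK
Complementary slackness (lambda_i * g_i(x) = 0 for all i): OK

Verdict: yes, KKT holds.

yes


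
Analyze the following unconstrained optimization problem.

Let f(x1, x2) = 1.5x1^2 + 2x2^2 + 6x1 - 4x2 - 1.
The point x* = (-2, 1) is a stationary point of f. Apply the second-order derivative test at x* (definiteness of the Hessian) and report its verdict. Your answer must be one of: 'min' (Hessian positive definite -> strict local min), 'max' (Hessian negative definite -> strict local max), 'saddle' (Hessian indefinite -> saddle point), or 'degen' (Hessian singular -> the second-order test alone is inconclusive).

Compute the Hessian H = grad^2 f:
  H = [[3, 0], [0, 4]]
Verify stationarity: grad f(x*) = H x* + g = (0, 0).
Eigenvalues of H: 3, 4.
Both eigenvalues > 0, so H is positive definite -> x* is a strict local min.

min


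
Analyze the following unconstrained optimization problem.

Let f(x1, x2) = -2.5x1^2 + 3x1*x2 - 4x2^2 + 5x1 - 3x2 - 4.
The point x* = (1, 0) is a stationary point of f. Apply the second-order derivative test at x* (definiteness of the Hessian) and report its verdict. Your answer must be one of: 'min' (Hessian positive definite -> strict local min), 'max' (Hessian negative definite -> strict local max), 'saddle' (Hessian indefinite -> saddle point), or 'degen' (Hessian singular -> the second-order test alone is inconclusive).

Compute the Hessian H = grad^2 f:
  H = [[-5, 3], [3, -8]]
Verify stationarity: grad f(x*) = H x* + g = (0, 0).
Eigenvalues of H: -9.8541, -3.1459.
Both eigenvalues < 0, so H is negative definite -> x* is a strict local max.

max


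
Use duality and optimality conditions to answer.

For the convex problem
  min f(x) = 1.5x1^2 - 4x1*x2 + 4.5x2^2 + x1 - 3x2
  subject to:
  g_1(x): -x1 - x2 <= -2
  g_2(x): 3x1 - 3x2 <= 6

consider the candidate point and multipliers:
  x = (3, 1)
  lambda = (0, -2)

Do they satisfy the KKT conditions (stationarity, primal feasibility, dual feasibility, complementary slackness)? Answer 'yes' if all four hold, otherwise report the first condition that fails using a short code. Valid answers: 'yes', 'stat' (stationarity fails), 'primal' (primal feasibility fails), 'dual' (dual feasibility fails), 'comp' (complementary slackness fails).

Gradient of f: grad f(x) = Q x + c = (6, -6)
Constraint values g_i(x) = a_i^T x - b_i:
  g_1((3, 1)) = -2
  g_2((3, 1)) = 0
Stationarity residual: grad f(x) + sum_i lambda_i a_i = (0, 0)
  -> stationarity OK
Primal feasibility (all g_i <= 0): OK
Dual feasibility (all lambda_i >= 0): FAILS
Complementary slackness (lambda_i * g_i(x) = 0 for all i): OK

Verdict: the first failing condition is dual_feasibility -> dual.

dual


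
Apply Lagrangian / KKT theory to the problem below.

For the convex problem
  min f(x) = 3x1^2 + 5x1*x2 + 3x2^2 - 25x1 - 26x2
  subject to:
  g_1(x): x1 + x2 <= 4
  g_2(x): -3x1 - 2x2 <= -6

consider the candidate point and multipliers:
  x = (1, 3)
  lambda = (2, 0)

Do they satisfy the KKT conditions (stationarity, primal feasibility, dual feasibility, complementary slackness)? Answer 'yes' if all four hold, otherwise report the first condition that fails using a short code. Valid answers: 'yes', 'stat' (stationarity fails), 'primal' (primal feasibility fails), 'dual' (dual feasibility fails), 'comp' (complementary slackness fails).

Gradient of f: grad f(x) = Q x + c = (-4, -3)
Constraint values g_i(x) = a_i^T x - b_i:
  g_1((1, 3)) = 0
  g_2((1, 3)) = -3
Stationarity residual: grad f(x) + sum_i lambda_i a_i = (-2, -1)
  -> stationarity FAILS
Primal feasibility (all g_i <= 0): OK
Dual feasibility (all lambda_i >= 0): OK
Complementary slackness (lambda_i * g_i(x) = 0 for all i): OK

Verdict: the first failing condition is stationarity -> stat.

stat


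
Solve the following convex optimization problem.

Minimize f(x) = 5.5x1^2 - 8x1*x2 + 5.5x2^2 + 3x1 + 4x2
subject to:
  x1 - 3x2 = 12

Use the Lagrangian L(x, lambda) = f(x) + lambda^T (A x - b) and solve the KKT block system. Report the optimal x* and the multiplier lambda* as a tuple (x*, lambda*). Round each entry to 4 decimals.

Form the Lagrangian:
  L(x, lambda) = (1/2) x^T Q x + c^T x + lambda^T (A x - b)
Stationarity (grad_x L = 0): Q x + c + A^T lambda = 0.
Primal feasibility: A x = b.

This gives the KKT block system:
  [ Q   A^T ] [ x     ]   [-c ]
  [ A    0  ] [ lambda ] = [ b ]

Solving the linear system:
  x*      = (-3.1452, -5.0484)
  lambda* = (-8.7903)
  f(x*)   = 37.9274

x* = (-3.1452, -5.0484), lambda* = (-8.7903)


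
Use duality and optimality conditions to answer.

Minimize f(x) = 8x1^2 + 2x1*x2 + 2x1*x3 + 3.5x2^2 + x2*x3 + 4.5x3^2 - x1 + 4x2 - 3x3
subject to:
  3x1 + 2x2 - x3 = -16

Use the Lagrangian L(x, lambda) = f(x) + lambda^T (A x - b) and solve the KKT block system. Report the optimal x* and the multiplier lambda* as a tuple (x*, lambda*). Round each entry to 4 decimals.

Form the Lagrangian:
  L(x, lambda) = (1/2) x^T Q x + c^T x + lambda^T (A x - b)
Stationarity (grad_x L = 0): Q x + c + A^T lambda = 0.
Primal feasibility: A x = b.

This gives the KKT block system:
  [ Q   A^T ] [ x     ]   [-c ]
  [ A    0  ] [ lambda ] = [ b ]

Solving the linear system:
  x*      = (-2.0035, -3.74, 2.5095)
  lambda* = (11.8388)
  f(x*)   = 84.4679

x* = (-2.0035, -3.74, 2.5095), lambda* = (11.8388)


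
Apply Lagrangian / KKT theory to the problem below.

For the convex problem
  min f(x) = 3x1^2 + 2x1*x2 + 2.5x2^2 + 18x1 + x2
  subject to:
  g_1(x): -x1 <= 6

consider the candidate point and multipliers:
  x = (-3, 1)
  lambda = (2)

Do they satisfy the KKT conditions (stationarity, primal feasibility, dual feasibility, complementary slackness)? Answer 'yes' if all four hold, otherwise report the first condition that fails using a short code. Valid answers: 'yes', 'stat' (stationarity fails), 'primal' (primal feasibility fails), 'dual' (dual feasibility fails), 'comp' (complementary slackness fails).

Gradient of f: grad f(x) = Q x + c = (2, 0)
Constraint values g_i(x) = a_i^T x - b_i:
  g_1((-3, 1)) = -3
Stationarity residual: grad f(x) + sum_i lambda_i a_i = (0, 0)
  -> stationarity OK
Primal feasibility (all g_i <= 0): OK
Dual feasibility (all lambda_i >= 0): OK
Complementary slackness (lambda_i * g_i(x) = 0 for all i): FAILS

Verdict: the first failing condition is complementary_slackness -> comp.

comp


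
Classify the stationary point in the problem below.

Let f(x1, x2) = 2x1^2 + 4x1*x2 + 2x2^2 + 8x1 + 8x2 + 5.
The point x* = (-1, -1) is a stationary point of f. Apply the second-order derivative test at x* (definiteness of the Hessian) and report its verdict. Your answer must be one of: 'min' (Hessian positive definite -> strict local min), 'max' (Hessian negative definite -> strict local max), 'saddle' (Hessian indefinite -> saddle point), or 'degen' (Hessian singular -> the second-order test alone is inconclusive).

Compute the Hessian H = grad^2 f:
  H = [[4, 4], [4, 4]]
Verify stationarity: grad f(x*) = H x* + g = (0, 0).
Eigenvalues of H: 0, 8.
H has a zero eigenvalue (singular; positive semidefinite but not definite), so H is neither positive definite, negative definite, nor indefinite. The second-order test alone is inconclusive -> degen.
(Indeed, f is constant along the null direction of H through x*, so x* is not a strict local extremum.)

degen


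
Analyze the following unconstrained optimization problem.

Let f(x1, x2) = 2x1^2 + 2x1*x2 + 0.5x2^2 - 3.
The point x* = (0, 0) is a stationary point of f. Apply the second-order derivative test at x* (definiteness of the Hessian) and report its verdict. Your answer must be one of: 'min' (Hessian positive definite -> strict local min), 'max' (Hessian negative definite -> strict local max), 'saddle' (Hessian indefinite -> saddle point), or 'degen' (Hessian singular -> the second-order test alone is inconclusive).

Compute the Hessian H = grad^2 f:
  H = [[4, 2], [2, 1]]
Verify stationarity: grad f(x*) = H x* + g = (0, 0).
Eigenvalues of H: 0, 5.
H has a zero eigenvalue (singular; positive semidefinite but not definite), so H is neither positive definite, negative definite, nor indefinite. The second-order test alone is inconclusive -> degen.
(Indeed, f is constant along the null direction of H through x*, so x* is not a strict local extremum.)

degen


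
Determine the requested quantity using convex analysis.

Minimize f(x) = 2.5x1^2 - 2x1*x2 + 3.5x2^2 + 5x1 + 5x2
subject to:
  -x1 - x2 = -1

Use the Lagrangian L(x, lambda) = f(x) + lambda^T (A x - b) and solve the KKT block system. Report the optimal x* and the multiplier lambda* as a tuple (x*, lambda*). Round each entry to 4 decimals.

Form the Lagrangian:
  L(x, lambda) = (1/2) x^T Q x + c^T x + lambda^T (A x - b)
Stationarity (grad_x L = 0): Q x + c + A^T lambda = 0.
Primal feasibility: A x = b.

This gives the KKT block system:
  [ Q   A^T ] [ x     ]   [-c ]
  [ A    0  ] [ lambda ] = [ b ]

Solving the linear system:
  x*      = (0.5625, 0.4375)
  lambda* = (6.9375)
  f(x*)   = 5.9688

x* = (0.5625, 0.4375), lambda* = (6.9375)


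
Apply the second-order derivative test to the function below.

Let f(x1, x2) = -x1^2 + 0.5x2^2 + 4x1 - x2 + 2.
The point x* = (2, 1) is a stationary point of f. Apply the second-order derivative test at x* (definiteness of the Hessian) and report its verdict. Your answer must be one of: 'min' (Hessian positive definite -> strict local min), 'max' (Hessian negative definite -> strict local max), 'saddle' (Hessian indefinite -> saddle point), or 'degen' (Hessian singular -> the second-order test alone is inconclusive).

Compute the Hessian H = grad^2 f:
  H = [[-2, 0], [0, 1]]
Verify stationarity: grad f(x*) = H x* + g = (0, 0).
Eigenvalues of H: -2, 1.
Eigenvalues have mixed signs, so H is indefinite -> x* is a saddle point.

saddle


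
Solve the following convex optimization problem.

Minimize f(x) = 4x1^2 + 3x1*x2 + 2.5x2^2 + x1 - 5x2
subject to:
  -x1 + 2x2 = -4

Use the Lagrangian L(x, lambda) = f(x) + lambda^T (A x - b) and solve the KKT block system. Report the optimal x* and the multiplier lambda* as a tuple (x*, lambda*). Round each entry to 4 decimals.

Form the Lagrangian:
  L(x, lambda) = (1/2) x^T Q x + c^T x + lambda^T (A x - b)
Stationarity (grad_x L = 0): Q x + c + A^T lambda = 0.
Primal feasibility: A x = b.

This gives the KKT block system:
  [ Q   A^T ] [ x     ]   [-c ]
  [ A    0  ] [ lambda ] = [ b ]

Solving the linear system:
  x*      = (1.0204, -1.4898)
  lambda* = (4.6939)
  f(x*)   = 13.6224

x* = (1.0204, -1.4898), lambda* = (4.6939)


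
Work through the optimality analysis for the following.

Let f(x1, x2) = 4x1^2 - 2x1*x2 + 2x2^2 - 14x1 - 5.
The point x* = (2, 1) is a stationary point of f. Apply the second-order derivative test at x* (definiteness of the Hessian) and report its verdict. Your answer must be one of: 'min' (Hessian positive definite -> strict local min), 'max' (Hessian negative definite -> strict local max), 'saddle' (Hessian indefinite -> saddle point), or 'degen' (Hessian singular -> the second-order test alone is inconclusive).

Compute the Hessian H = grad^2 f:
  H = [[8, -2], [-2, 4]]
Verify stationarity: grad f(x*) = H x* + g = (0, 0).
Eigenvalues of H: 3.1716, 8.8284.
Both eigenvalues > 0, so H is positive definite -> x* is a strict local min.

min


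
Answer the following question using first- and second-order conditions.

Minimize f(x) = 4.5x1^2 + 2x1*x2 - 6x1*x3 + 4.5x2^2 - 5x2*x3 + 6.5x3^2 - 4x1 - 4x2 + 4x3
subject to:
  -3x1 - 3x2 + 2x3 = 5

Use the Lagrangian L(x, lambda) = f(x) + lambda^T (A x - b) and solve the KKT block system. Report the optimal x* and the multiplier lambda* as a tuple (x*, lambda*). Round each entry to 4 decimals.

Form the Lagrangian:
  L(x, lambda) = (1/2) x^T Q x + c^T x + lambda^T (A x - b)
Stationarity (grad_x L = 0): Q x + c + A^T lambda = 0.
Primal feasibility: A x = b.

This gives the KKT block system:
  [ Q   A^T ] [ x     ]   [-c ]
  [ A    0  ] [ lambda ] = [ b ]

Solving the linear system:
  x*      = (-1.0543, -0.9763, -0.5459)
  lambda* = (-4.0553)
  f(x*)   = 13.1076

x* = (-1.0543, -0.9763, -0.5459), lambda* = (-4.0553)


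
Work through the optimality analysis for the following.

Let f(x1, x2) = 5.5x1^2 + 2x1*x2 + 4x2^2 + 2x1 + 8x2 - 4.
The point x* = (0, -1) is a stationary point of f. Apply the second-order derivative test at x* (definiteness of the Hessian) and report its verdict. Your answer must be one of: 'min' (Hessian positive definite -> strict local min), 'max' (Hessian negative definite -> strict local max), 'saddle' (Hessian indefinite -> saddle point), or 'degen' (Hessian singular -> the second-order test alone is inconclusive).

Compute the Hessian H = grad^2 f:
  H = [[11, 2], [2, 8]]
Verify stationarity: grad f(x*) = H x* + g = (0, 0).
Eigenvalues of H: 7, 12.
Both eigenvalues > 0, so H is positive definite -> x* is a strict local min.

min


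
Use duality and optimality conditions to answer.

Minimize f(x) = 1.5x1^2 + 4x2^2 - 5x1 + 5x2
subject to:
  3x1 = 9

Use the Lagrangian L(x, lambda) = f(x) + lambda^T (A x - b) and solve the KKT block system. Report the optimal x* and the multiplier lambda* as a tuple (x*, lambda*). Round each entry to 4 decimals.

Form the Lagrangian:
  L(x, lambda) = (1/2) x^T Q x + c^T x + lambda^T (A x - b)
Stationarity (grad_x L = 0): Q x + c + A^T lambda = 0.
Primal feasibility: A x = b.

This gives the KKT block system:
  [ Q   A^T ] [ x     ]   [-c ]
  [ A    0  ] [ lambda ] = [ b ]

Solving the linear system:
  x*      = (3, -0.625)
  lambda* = (-1.3333)
  f(x*)   = -3.0625

x* = (3, -0.625), lambda* = (-1.3333)


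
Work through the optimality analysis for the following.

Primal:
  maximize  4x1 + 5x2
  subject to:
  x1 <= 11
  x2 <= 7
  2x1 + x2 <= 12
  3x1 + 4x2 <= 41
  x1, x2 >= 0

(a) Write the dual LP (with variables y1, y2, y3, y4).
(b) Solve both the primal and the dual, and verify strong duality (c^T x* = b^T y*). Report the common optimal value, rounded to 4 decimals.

The standard primal-dual pair for 'max c^T x s.t. A x <= b, x >= 0' is:
  Dual:  min b^T y  s.t.  A^T y >= c,  y >= 0.

So the dual LP is:
  minimize  11y1 + 7y2 + 12y3 + 41y4
  subject to:
    y1 + 2y3 + 3y4 >= 4
    y2 + y3 + 4y4 >= 5
    y1, y2, y3, y4 >= 0

Solving the primal: x* = (2.5, 7).
  primal value c^T x* = 45.
Solving the dual: y* = (0, 3, 2, 0).
  dual value b^T y* = 45.
Strong duality: c^T x* = b^T y*. Confirmed.

45


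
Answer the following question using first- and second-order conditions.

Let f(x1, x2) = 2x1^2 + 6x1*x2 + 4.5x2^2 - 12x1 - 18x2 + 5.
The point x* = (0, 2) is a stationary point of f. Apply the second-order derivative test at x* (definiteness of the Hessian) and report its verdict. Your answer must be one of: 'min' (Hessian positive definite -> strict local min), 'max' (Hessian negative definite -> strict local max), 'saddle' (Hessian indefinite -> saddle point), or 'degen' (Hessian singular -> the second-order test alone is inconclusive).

Compute the Hessian H = grad^2 f:
  H = [[4, 6], [6, 9]]
Verify stationarity: grad f(x*) = H x* + g = (0, 0).
Eigenvalues of H: 0, 13.
H has a zero eigenvalue (singular; positive semidefinite but not definite), so H is neither positive definite, negative definite, nor indefinite. The second-order test alone is inconclusive -> degen.
(Indeed, f is constant along the null direction of H through x*, so x* is not a strict local extremum.)

degen


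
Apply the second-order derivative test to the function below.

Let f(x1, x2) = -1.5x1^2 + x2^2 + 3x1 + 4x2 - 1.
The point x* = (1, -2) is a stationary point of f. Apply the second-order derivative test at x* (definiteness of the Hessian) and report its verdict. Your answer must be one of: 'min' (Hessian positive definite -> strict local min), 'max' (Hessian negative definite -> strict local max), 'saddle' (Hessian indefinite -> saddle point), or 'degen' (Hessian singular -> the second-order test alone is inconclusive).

Compute the Hessian H = grad^2 f:
  H = [[-3, 0], [0, 2]]
Verify stationarity: grad f(x*) = H x* + g = (0, 0).
Eigenvalues of H: -3, 2.
Eigenvalues have mixed signs, so H is indefinite -> x* is a saddle point.

saddle


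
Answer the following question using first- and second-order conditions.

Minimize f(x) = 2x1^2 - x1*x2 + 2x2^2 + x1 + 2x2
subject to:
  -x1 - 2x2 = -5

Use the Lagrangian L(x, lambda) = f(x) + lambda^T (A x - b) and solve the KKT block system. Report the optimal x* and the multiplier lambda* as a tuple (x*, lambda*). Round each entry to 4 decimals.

Form the Lagrangian:
  L(x, lambda) = (1/2) x^T Q x + c^T x + lambda^T (A x - b)
Stationarity (grad_x L = 0): Q x + c + A^T lambda = 0.
Primal feasibility: A x = b.

This gives the KKT block system:
  [ Q   A^T ] [ x     ]   [-c ]
  [ A    0  ] [ lambda ] = [ b ]

Solving the linear system:
  x*      = (1.25, 1.875)
  lambda* = (4.125)
  f(x*)   = 12.8125

x* = (1.25, 1.875), lambda* = (4.125)
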